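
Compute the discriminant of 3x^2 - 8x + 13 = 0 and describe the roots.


D = b^2 - 4ac = (-8)^2 - 4(3)(13) = 64 - 156 = -92
Since D < 0: two complex conjugate roots (no real roots)


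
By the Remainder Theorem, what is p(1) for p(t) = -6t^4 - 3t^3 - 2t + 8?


By the Remainder Theorem, the remainder equals p(1):
  -6*(1)^4 = -6
  -3*(1)^3 = -3
  0*(1)^2 = 0
  -2*(1)^1 = -2
  constant: 8
Sum: -6 - 3 + 0 - 2 + 8 = -3


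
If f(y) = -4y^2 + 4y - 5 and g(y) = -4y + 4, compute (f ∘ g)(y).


Substitute g(y) into f:
f(g(y)) = -4*(-4y + 4)^2 + 4*(-4y + 4) + (-5)
(-4y + 4)^2 = 16y^2 - 32y + 16
Expand and combine: -64y^2 + 112y - 53


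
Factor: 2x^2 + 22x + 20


Roots satisfy r1 + r2 = -b/a = -11 and r1*r2 = c/a = 10.
So r1 = -1, r2 = -10.
2x^2 + 22x + 20 = 2(x - r1)(x - r2) = 2(x + 1)(x + 10)


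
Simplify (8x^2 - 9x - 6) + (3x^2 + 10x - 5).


Align terms by degree and add:
  8x^2 - 9x - 6
+ 3x^2 + 10x - 5
= 11x^2 + x - 11


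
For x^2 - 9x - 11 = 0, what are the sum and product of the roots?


For ax^2+bx+c=0: sum = -b/a, product = c/a.
a=1, b=-9, c=-11
Sum = -(-9)/1 = 9
Product = (-11)/1 = -11


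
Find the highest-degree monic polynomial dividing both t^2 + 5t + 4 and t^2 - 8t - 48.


Factor each:
  t^2 + 5t + 4 = (t + 4)(t + 1)
  t^2 - 8t - 48 = (t + 4)(t - 12)
Common monic factor: t + 4


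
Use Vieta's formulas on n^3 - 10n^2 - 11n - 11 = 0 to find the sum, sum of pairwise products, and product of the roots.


Monic cubic n^3+bn^2+cn+d=0: sum=-b, pairwise sum=c, product=-d.
b=-10, c=-11, d=-11
r1+r2+r3 = 10
r1r2+r1r3+r2r3 = -11
r1r2r3 = 11


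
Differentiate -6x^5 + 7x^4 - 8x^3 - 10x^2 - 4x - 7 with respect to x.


Apply the power rule term by term:
  d/dx(-6x^5) = -30x^4
  d/dx(7x^4) = 28x^3
  d/dx(-8x^3) = -24x^2
  d/dx(-10x^2) = -20x
  d/dx(-4x) = -4
  d/dx(-7) = 0
p'(x) = -30x^4 + 28x^3 - 24x^2 - 20x - 4


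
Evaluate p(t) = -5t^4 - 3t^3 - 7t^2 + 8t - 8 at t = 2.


Using direct substitution:
  -5 * (2)^4 = -80
  -3 * (2)^3 = -24
  -7 * (2)^2 = -28
  8 * (2)^1 = 16
  constant: -8
Sum = -80 - 24 - 28 + 16 - 8 = -124


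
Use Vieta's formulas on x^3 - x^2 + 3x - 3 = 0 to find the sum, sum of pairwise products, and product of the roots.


Monic cubic x^3+bx^2+cx+d=0: sum=-b, pairwise sum=c, product=-d.
b=-1, c=3, d=-3
r1+r2+r3 = 1
r1r2+r1r3+r2r3 = 3
r1r2r3 = 3


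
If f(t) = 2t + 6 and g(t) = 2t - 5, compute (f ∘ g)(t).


Substitute g(t) into f:
f(g(t)) = 2*(2t - 5) + 6
Expand and combine: 4t - 4


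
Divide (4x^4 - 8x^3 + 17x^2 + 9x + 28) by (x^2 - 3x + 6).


(4x^4 - 8x^3 + 17x^2 + 9x + 28) / (x^2 - 3x + 6)
Step 1: 4x^2 * (x^2 - 3x + 6) = 4x^4 - 12x^3 + 24x^2; subtract.
Step 2: 4x * (x^2 - 3x + 6) = 4x^3 - 12x^2 + 24x; subtract.
Step 3: 5 * (x^2 - 3x + 6) = 5x^2 - 15x + 30; subtract.
Quotient: 4x^2 + 4x + 5, Remainder: -2


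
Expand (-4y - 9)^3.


Expand (-4y - 9)^3 by repeated multiplication:
  (-4y - 9)^2 = 16y^2 + 72y + 81
= -64y^3 - 432y^2 - 972y - 729


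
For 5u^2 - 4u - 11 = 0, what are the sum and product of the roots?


For au^2+bu+c=0: sum = -b/a, product = c/a.
a=5, b=-4, c=-11
Sum = -(-4)/5 = 4/5
Product = (-11)/5 = -11/5


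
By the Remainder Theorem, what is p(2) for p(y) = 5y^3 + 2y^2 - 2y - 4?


By the Remainder Theorem, the remainder equals p(2):
  5*(2)^3 = 40
  2*(2)^2 = 8
  -2*(2)^1 = -4
  constant: -4
Sum: 40 + 8 - 4 - 4 = 40


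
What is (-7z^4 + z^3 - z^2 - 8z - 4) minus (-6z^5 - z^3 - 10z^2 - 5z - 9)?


Distribute the minus sign:
  (-7z^4 + z^3 - z^2 - 8z - 4)
- (-6z^5 - z^3 - 10z^2 - 5z - 9)
Negate second polynomial: 6z^5 + z^3 + 10z^2 + 5z + 9
Add: 6z^5 - 7z^4 + 2z^3 + 9z^2 - 3z + 5


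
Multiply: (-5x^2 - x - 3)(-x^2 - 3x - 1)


Distribute each term of the first polynomial:
  (-5x^2)(-x^2 - 3x - 1) = 5x^4 + 15x^3 + 5x^2
  (-x)(-x^2 - 3x - 1) = x^3 + 3x^2 + x
  (-3)(-x^2 - 3x - 1) = 3x^2 + 9x + 3
Sum: 5x^4 + 16x^3 + 11x^2 + 10x + 3


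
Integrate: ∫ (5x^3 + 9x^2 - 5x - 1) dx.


Reverse power rule on each term:
  ∫ 5x^3 dx = (5/4)x^4
  ∫ 9x^2 dx = 3x^3
  ∫ -5x dx = -(5/2)x^2
  ∫ -1 dx = -x
F(x) = (5/4)x^4 + 3x^3 - (5/2)x^2 - x + C


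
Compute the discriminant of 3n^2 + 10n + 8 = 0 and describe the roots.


D = b^2 - 4ac = (10)^2 - 4(3)(8) = 100 - 96 = 4
Since D > 0: two distinct rational roots


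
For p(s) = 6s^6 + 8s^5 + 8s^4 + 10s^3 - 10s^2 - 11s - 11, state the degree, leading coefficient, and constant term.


Highest power of s is 6, with coefficient 6. Constant term is -11.
Degree = 6, leading coefficient = 6, constant term = -11


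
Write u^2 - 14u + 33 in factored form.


Roots satisfy r1 + r2 = -b/a = 14 and r1*r2 = c/a = 33.
So r1 = 3, r2 = 11.
u^2 - 14u + 33 = (u - r1)(u - r2) = (u - 3)(u - 11)


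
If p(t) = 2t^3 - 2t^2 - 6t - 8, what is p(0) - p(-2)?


p(0) = -8
p(-2) = -20
p(0) - p(-2) = -8 + 20 = 12


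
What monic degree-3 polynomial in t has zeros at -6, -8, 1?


p(t) = (t + 6)(t + 8)(t - 1)
Expand: t^3 + 13t^2 + 34t - 48


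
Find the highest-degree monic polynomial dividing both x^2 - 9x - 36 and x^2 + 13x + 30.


Factor each:
  x^2 - 9x - 36 = (x + 3)(x - 12)
  x^2 + 13x + 30 = (x + 3)(x + 10)
Common monic factor: x + 3


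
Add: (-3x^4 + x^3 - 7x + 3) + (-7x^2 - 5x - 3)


Align terms by degree and add:
  -3x^4 + x^3 - 7x + 3
  -7x^2 - 5x - 3
= -3x^4 + x^3 - 7x^2 - 12x


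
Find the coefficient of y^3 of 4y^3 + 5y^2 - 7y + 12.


Read off the coefficient of y^3: 4


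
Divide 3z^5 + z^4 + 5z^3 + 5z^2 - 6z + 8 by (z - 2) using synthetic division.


Synthetic division with c = 2. Coefficients: 3, 1, 5, 5, -6, 8
Bring down 3.
  3 * 2 = 6; 6 + 1 = 7
  7 * 2 = 14; 14 + 5 = 19
  19 * 2 = 38; 38 + 5 = 43
  43 * 2 = 86; 86 - 6 = 80
  80 * 2 = 160; 160 + 8 = 168
Quotient: 3z^4 + 7z^3 + 19z^2 + 43z + 80, Remainder: 168


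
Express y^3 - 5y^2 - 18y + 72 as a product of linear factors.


Try integer roots (divisors of 72). y=3: p(3)=0.
Divide out (y - 3): quotient is y^2 - 2y - 24.
Factor the quadratic: (y + 4)(y - 6)
Result: (y - 3)(y + 4)(y - 6)


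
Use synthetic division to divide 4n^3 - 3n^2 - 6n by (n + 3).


Synthetic division with c = -3. Coefficients: 4, -3, -6, 0
Bring down 4.
  4 * -3 = -12; -12 - 3 = -15
  -15 * -3 = 45; 45 - 6 = 39
  39 * -3 = -117; -117 + 0 = -117
Quotient: 4n^2 - 15n + 39, Remainder: -117


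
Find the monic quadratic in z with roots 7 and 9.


p(z) = (z - 7)(z - 9)
Expand: z^2 - 16z + 63


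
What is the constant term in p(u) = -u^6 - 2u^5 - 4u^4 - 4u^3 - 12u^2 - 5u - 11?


Read off the constant term: -11


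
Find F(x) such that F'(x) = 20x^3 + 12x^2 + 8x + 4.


Reverse power rule on each term:
  ∫ 20x^3 dx = 5x^4
  ∫ 12x^2 dx = 4x^3
  ∫ 8x dx = 4x^2
  ∫ 4 dx = 4x
F(x) = 5x^4 + 4x^3 + 4x^2 + 4x + C


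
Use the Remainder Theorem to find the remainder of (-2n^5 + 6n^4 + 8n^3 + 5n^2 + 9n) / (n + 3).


By the Remainder Theorem, the remainder equals p(-3):
  -2*(-3)^5 = 486
  6*(-3)^4 = 486
  8*(-3)^3 = -216
  5*(-3)^2 = 45
  9*(-3)^1 = -27
  constant: 0
Sum: 486 + 486 - 216 + 45 - 27 + 0 = 774


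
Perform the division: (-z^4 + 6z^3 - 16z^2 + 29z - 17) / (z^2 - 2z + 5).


(-z^4 + 6z^3 - 16z^2 + 29z - 17) / (z^2 - 2z + 5)
Step 1: -z^2 * (z^2 - 2z + 5) = -z^4 + 2z^3 - 5z^2; subtract.
Step 2: 4z * (z^2 - 2z + 5) = 4z^3 - 8z^2 + 20z; subtract.
Step 3: -3 * (z^2 - 2z + 5) = -3z^2 + 6z - 15; subtract.
Quotient: -z^2 + 4z - 3, Remainder: 3z - 2


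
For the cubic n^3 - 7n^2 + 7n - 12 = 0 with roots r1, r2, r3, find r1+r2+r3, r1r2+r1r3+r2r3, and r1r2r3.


Monic cubic n^3+bn^2+cn+d=0: sum=-b, pairwise sum=c, product=-d.
b=-7, c=7, d=-12
r1+r2+r3 = 7
r1r2+r1r3+r2r3 = 7
r1r2r3 = 12


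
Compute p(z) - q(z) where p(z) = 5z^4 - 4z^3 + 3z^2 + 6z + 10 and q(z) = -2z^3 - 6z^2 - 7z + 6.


Distribute the minus sign:
  (5z^4 - 4z^3 + 3z^2 + 6z + 10)
- (-2z^3 - 6z^2 - 7z + 6)
Negate second polynomial: 2z^3 + 6z^2 + 7z - 6
Add: 5z^4 - 2z^3 + 9z^2 + 13z + 4


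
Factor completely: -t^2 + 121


Roots satisfy r1 + r2 = -b/a = 0 and r1*r2 = c/a = -121.
So r1 = 11, r2 = -11.
-t^2 + 121 = -(t - r1)(t - r2) = -(t - 11)(t + 11)


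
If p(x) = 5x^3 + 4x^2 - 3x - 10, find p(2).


Using direct substitution:
  5 * (2)^3 = 40
  4 * (2)^2 = 16
  -3 * (2)^1 = -6
  constant: -10
Sum = 40 + 16 - 6 - 10 = 40


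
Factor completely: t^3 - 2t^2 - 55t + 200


Try integer roots (divisors of 200). t=5: p(5)=0.
Divide out (t - 5): quotient is t^2 + 3t - 40.
Factor the quadratic: (t + 8)(t - 5)
Result: (t - 5)(t + 8)(t - 5)


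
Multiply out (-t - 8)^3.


Expand (-t - 8)^3 by repeated multiplication:
  (-t - 8)^2 = t^2 + 16t + 64
= -t^3 - 24t^2 - 192t - 512


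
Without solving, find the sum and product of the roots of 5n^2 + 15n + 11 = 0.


For an^2+bn+c=0: sum = -b/a, product = c/a.
a=5, b=15, c=11
Sum = -(15)/5 = -3
Product = (11)/5 = 11/5


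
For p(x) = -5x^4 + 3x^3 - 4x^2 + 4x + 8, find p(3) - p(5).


p(3) = -340
p(5) = -2822
p(3) - p(5) = -340 + 2822 = 2482


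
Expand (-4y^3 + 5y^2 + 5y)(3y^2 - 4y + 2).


Distribute each term of the first polynomial:
  (-4y^3)(3y^2 - 4y + 2) = -12y^5 + 16y^4 - 8y^3
  (5y^2)(3y^2 - 4y + 2) = 15y^4 - 20y^3 + 10y^2
  (5y)(3y^2 - 4y + 2) = 15y^3 - 20y^2 + 10y
Sum: -12y^5 + 31y^4 - 13y^3 - 10y^2 + 10y


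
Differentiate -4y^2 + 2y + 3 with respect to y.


Apply the power rule term by term:
  d/dy(-4y^2) = -8y
  d/dy(2y) = 2
  d/dy(3) = 0
p'(y) = -8y + 2


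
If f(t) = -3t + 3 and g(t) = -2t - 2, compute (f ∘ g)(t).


Substitute g(t) into f:
f(g(t)) = -3*(-2t - 2) + 3
Expand and combine: 6t + 9


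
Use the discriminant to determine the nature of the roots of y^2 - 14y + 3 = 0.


D = b^2 - 4ac = (-14)^2 - 4(1)(3) = 196 - 12 = 184
Since D > 0: two distinct irrational roots


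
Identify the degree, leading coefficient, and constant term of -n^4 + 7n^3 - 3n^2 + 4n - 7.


Highest power of n is 4, with coefficient -1. Constant term is -7.
Degree = 4, leading coefficient = -1, constant term = -7


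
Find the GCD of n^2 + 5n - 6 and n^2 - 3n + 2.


Factor each:
  n^2 + 5n - 6 = (n - 1)(n + 6)
  n^2 - 3n + 2 = (n - 1)(n - 2)
Common monic factor: n - 1


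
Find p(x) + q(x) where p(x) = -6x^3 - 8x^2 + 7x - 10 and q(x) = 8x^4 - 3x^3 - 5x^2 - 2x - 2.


Align terms by degree and add:
  -6x^3 - 8x^2 + 7x - 10
+ 8x^4 - 3x^3 - 5x^2 - 2x - 2
= 8x^4 - 9x^3 - 13x^2 + 5x - 12


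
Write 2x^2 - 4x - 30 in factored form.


Roots satisfy r1 + r2 = -b/a = 2 and r1*r2 = c/a = -15.
So r1 = -3, r2 = 5.
2x^2 - 4x - 30 = 2(x - r1)(x - r2) = 2(x + 3)(x - 5)


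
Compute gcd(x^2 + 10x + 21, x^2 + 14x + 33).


Factor each:
  x^2 + 10x + 21 = (x + 3)(x + 7)
  x^2 + 14x + 33 = (x + 3)(x + 11)
Common monic factor: x + 3


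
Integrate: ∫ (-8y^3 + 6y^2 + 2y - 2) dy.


Reverse power rule on each term:
  ∫ -8y^3 dy = -2y^4
  ∫ 6y^2 dy = 2y^3
  ∫ 2y dy = y^2
  ∫ -2 dy = -2y
F(y) = -2y^4 + 2y^3 + y^2 - 2y + C


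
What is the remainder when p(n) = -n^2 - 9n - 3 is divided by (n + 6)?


By the Remainder Theorem, the remainder equals p(-6):
  -1*(-6)^2 = -36
  -9*(-6)^1 = 54
  constant: -3
Sum: -36 + 54 - 3 = 15


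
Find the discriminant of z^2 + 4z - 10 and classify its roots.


D = b^2 - 4ac = (4)^2 - 4(1)(-10) = 16 + 40 = 56
Since D > 0: two distinct irrational roots


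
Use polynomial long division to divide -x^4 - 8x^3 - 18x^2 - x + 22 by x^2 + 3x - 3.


(-x^4 - 8x^3 - 18x^2 - x + 22) / (x^2 + 3x - 3)
Step 1: -x^2 * (x^2 + 3x - 3) = -x^4 - 3x^3 + 3x^2; subtract.
Step 2: -5x * (x^2 + 3x - 3) = -5x^3 - 15x^2 + 15x; subtract.
Step 3: -6 * (x^2 + 3x - 3) = -6x^2 - 18x + 18; subtract.
Quotient: -x^2 - 5x - 6, Remainder: 2x + 4


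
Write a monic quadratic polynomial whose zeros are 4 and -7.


p(s) = (s - 4)(s + 7)
Expand: s^2 + 3s - 28


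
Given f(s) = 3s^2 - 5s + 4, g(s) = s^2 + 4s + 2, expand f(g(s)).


Substitute g(s) into f:
f(g(s)) = 3*(s^2 + 4s + 2)^2 + (-5)*(s^2 + 4s + 2) + 4
(s^2 + 4s + 2)^2 = s^4 + 8s^3 + 20s^2 + 16s + 4
Expand and combine: 3s^4 + 24s^3 + 55s^2 + 28s + 6


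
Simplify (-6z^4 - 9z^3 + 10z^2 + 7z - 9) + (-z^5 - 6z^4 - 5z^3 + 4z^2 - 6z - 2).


Align terms by degree and add:
  -6z^4 - 9z^3 + 10z^2 + 7z - 9
  -z^5 - 6z^4 - 5z^3 + 4z^2 - 6z - 2
= -z^5 - 12z^4 - 14z^3 + 14z^2 + z - 11


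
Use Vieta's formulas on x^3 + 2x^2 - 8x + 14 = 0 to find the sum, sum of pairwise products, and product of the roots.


Monic cubic x^3+bx^2+cx+d=0: sum=-b, pairwise sum=c, product=-d.
b=2, c=-8, d=14
r1+r2+r3 = -2
r1r2+r1r3+r2r3 = -8
r1r2r3 = -14


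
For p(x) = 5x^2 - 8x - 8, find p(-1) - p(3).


p(-1) = 5
p(3) = 13
p(-1) - p(3) = 5 - 13 = -8


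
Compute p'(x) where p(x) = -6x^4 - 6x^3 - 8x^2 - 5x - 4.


Apply the power rule term by term:
  d/dx(-6x^4) = -24x^3
  d/dx(-6x^3) = -18x^2
  d/dx(-8x^2) = -16x
  d/dx(-5x) = -5
  d/dx(-4) = 0
p'(x) = -24x^3 - 18x^2 - 16x - 5


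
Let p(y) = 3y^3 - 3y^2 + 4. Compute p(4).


Using direct substitution:
  3 * (4)^3 = 192
  -3 * (4)^2 = -48
  0 * (4)^1 = 0
  constant: 4
Sum = 192 - 48 + 0 + 4 = 148


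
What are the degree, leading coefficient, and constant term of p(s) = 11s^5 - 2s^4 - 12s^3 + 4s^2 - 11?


Highest power of s is 5, with coefficient 11. Constant term is -11.
Degree = 5, leading coefficient = 11, constant term = -11


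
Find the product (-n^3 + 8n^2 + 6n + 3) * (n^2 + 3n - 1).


Distribute each term of the first polynomial:
  (-n^3)(n^2 + 3n - 1) = -n^5 - 3n^4 + n^3
  (8n^2)(n^2 + 3n - 1) = 8n^4 + 24n^3 - 8n^2
  (6n)(n^2 + 3n - 1) = 6n^3 + 18n^2 - 6n
  (3)(n^2 + 3n - 1) = 3n^2 + 9n - 3
Sum: -n^5 + 5n^4 + 31n^3 + 13n^2 + 3n - 3


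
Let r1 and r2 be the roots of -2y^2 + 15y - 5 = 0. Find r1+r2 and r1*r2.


For ay^2+by+c=0: sum = -b/a, product = c/a.
a=-2, b=15, c=-5
Sum = -(15)/-2 = 15/2
Product = (-5)/-2 = 5/2


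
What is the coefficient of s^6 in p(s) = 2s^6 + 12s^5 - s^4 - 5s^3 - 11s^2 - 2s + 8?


Read off the coefficient of s^6: 2


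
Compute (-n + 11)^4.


Expand (-n + 11)^4 by repeated multiplication:
  (-n + 11)^2 = n^2 - 22n + 121
  (-n + 11)^3 = -n^3 + 33n^2 - 363n + 1331
= n^4 - 44n^3 + 726n^2 - 5324n + 14641


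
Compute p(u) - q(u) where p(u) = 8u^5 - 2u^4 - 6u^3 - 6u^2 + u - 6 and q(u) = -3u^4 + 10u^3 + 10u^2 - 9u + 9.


Distribute the minus sign:
  (8u^5 - 2u^4 - 6u^3 - 6u^2 + u - 6)
- (-3u^4 + 10u^3 + 10u^2 - 9u + 9)
Negate second polynomial: 3u^4 - 10u^3 - 10u^2 + 9u - 9
Add: 8u^5 + u^4 - 16u^3 - 16u^2 + 10u - 15


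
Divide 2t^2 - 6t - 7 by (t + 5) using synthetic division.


Synthetic division with c = -5. Coefficients: 2, -6, -7
Bring down 2.
  2 * -5 = -10; -10 - 6 = -16
  -16 * -5 = 80; 80 - 7 = 73
Quotient: 2t - 16, Remainder: 73


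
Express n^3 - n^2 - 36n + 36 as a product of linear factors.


Try integer roots (divisors of 36). n=1: p(1)=0.
Divide out (n - 1): quotient is n^2 - 36.
Factor the quadratic: (n - 6)(n + 6)
Result: (n - 1)(n - 6)(n + 6)


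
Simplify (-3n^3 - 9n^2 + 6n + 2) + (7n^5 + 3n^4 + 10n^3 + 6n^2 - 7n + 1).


Align terms by degree and add:
  -3n^3 - 9n^2 + 6n + 2
+ 7n^5 + 3n^4 + 10n^3 + 6n^2 - 7n + 1
= 7n^5 + 3n^4 + 7n^3 - 3n^2 - n + 3


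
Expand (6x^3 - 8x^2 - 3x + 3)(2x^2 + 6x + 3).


Distribute each term of the first polynomial:
  (6x^3)(2x^2 + 6x + 3) = 12x^5 + 36x^4 + 18x^3
  (-8x^2)(2x^2 + 6x + 3) = -16x^4 - 48x^3 - 24x^2
  (-3x)(2x^2 + 6x + 3) = -6x^3 - 18x^2 - 9x
  (3)(2x^2 + 6x + 3) = 6x^2 + 18x + 9
Sum: 12x^5 + 20x^4 - 36x^3 - 36x^2 + 9x + 9


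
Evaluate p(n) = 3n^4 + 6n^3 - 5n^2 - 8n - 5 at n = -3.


Using direct substitution:
  3 * (-3)^4 = 243
  6 * (-3)^3 = -162
  -5 * (-3)^2 = -45
  -8 * (-3)^1 = 24
  constant: -5
Sum = 243 - 162 - 45 + 24 - 5 = 55


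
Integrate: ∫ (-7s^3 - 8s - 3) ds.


Reverse power rule on each term:
  ∫ -7s^3 ds = -(7/4)s^4
  ∫ -8s ds = -4s^2
  ∫ -3 ds = -3s
F(s) = -(7/4)s^4 - 4s^2 - 3s + C


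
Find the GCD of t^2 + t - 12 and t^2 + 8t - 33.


Factor each:
  t^2 + t - 12 = (t - 3)(t + 4)
  t^2 + 8t - 33 = (t - 3)(t + 11)
Common monic factor: t - 3


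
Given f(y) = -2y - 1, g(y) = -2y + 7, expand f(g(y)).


Substitute g(y) into f:
f(g(y)) = -2*(-2y + 7) + (-1)
Expand and combine: 4y - 15


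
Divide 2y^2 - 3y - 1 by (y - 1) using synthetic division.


Synthetic division with c = 1. Coefficients: 2, -3, -1
Bring down 2.
  2 * 1 = 2; 2 - 3 = -1
  -1 * 1 = -1; -1 - 1 = -2
Quotient: 2y - 1, Remainder: -2


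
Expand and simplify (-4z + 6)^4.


Expand (-4z + 6)^4 by repeated multiplication:
  (-4z + 6)^2 = 16z^2 - 48z + 36
  (-4z + 6)^3 = -64z^3 + 288z^2 - 432z + 216
= 256z^4 - 1536z^3 + 3456z^2 - 3456z + 1296


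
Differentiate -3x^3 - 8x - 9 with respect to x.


Apply the power rule term by term:
  d/dx(-3x^3) = -9x^2
  d/dx(-8x) = -8
  d/dx(-9) = 0
p'(x) = -9x^2 - 8


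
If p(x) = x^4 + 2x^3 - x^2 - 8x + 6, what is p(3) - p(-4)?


p(3) = 108
p(-4) = 150
p(3) - p(-4) = 108 - 150 = -42


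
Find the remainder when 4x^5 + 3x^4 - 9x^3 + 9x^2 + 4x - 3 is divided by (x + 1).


By the Remainder Theorem, the remainder equals p(-1):
  4*(-1)^5 = -4
  3*(-1)^4 = 3
  -9*(-1)^3 = 9
  9*(-1)^2 = 9
  4*(-1)^1 = -4
  constant: -3
Sum: -4 + 3 + 9 + 9 - 4 - 3 = 10


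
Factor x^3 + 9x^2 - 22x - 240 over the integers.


Try integer roots (divisors of -240). x=-6: p(-6)=0.
Divide out (x + 6): quotient is x^2 + 3x - 40.
Factor the quadratic: (x + 8)(x - 5)
Result: (x + 6)(x + 8)(x - 5)


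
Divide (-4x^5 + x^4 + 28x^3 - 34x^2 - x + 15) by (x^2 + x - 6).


(-4x^5 + x^4 + 28x^3 - 34x^2 - x + 15) / (x^2 + x - 6)
Step 1: -4x^3 * (x^2 + x - 6) = -4x^5 - 4x^4 + 24x^3; subtract.
Step 2: 5x^2 * (x^2 + x - 6) = 5x^4 + 5x^3 - 30x^2; subtract.
Step 3: -x * (x^2 + x - 6) = -x^3 - x^2 + 6x; subtract.
Step 4: -3 * (x^2 + x - 6) = -3x^2 - 3x + 18; subtract.
Quotient: -4x^3 + 5x^2 - x - 3, Remainder: -4x - 3


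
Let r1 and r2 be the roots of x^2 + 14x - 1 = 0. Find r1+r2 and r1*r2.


For ax^2+bx+c=0: sum = -b/a, product = c/a.
a=1, b=14, c=-1
Sum = -(14)/1 = -14
Product = (-1)/1 = -1


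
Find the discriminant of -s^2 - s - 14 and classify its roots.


D = b^2 - 4ac = (-1)^2 - 4(-1)(-14) = 1 - 56 = -55
Since D < 0: two complex conjugate roots (no real roots)


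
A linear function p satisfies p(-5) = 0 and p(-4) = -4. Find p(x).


p(x) = mx + b. Using p(-5)=0, p(-4)=-4:
m = (0 + 4)/(-5 + 4) = 4/-1 = -4
b = 0 - m*(-5) = 0 - 20 = -20
p(x) = -4x - 20


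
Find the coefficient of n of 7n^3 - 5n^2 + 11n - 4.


Read off the coefficient of n: 11


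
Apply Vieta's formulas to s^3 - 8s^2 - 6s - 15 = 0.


Monic cubic s^3+bs^2+cs+d=0: sum=-b, pairwise sum=c, product=-d.
b=-8, c=-6, d=-15
r1+r2+r3 = 8
r1r2+r1r3+r2r3 = -6
r1r2r3 = 15


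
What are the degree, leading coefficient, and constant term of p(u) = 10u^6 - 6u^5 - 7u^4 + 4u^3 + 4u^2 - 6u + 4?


Highest power of u is 6, with coefficient 10. Constant term is 4.
Degree = 6, leading coefficient = 10, constant term = 4


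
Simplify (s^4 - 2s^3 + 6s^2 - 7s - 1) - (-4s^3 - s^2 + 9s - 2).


Distribute the minus sign:
  (s^4 - 2s^3 + 6s^2 - 7s - 1)
- (-4s^3 - s^2 + 9s - 2)
Negate second polynomial: 4s^3 + s^2 - 9s + 2
Add: s^4 + 2s^3 + 7s^2 - 16s + 1


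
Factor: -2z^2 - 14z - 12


Roots satisfy r1 + r2 = -b/a = -7 and r1*r2 = c/a = 6.
So r1 = -6, r2 = -1.
-2z^2 - 14z - 12 = -2(z - r1)(z - r2) = -2(z + 6)(z + 1)


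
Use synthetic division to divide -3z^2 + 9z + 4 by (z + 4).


Synthetic division with c = -4. Coefficients: -3, 9, 4
Bring down -3.
  -3 * -4 = 12; 12 + 9 = 21
  21 * -4 = -84; -84 + 4 = -80
Quotient: -3z + 21, Remainder: -80


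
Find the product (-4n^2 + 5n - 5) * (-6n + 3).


Distribute each term of the first polynomial:
  (-4n^2)(-6n + 3) = 24n^3 - 12n^2
  (5n)(-6n + 3) = -30n^2 + 15n
  (-5)(-6n + 3) = 30n - 15
Sum: 24n^3 - 42n^2 + 45n - 15


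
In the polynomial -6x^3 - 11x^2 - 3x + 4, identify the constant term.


Read off the constant term: 4


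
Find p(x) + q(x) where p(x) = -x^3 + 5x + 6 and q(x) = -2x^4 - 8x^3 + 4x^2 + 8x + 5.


Align terms by degree and add:
  -x^3 + 5x + 6
  -2x^4 - 8x^3 + 4x^2 + 8x + 5
= -2x^4 - 9x^3 + 4x^2 + 13x + 11


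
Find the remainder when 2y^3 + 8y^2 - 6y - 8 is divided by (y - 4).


By the Remainder Theorem, the remainder equals p(4):
  2*(4)^3 = 128
  8*(4)^2 = 128
  -6*(4)^1 = -24
  constant: -8
Sum: 128 + 128 - 24 - 8 = 224


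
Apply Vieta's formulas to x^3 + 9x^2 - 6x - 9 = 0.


Monic cubic x^3+bx^2+cx+d=0: sum=-b, pairwise sum=c, product=-d.
b=9, c=-6, d=-9
r1+r2+r3 = -9
r1r2+r1r3+r2r3 = -6
r1r2r3 = 9


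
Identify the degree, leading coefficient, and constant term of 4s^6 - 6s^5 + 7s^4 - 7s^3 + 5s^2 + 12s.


Highest power of s is 6, with coefficient 4. Constant term is 0.
Degree = 6, leading coefficient = 4, constant term = 0


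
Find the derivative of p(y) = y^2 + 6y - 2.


Apply the power rule term by term:
  d/dy(y^2) = 2y
  d/dy(6y) = 6
  d/dy(-2) = 0
p'(y) = 2y + 6


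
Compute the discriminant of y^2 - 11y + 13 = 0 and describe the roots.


D = b^2 - 4ac = (-11)^2 - 4(1)(13) = 121 - 52 = 69
Since D > 0: two distinct irrational roots


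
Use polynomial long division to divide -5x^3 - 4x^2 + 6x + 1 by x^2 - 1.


(-5x^3 - 4x^2 + 6x + 1) / (x^2 - 1)
Step 1: -5x * (x^2 - 1) = -5x^3 + 5x; subtract.
Step 2: -4 * (x^2 - 1) = -4x^2 + 4; subtract.
Quotient: -5x - 4, Remainder: x - 3


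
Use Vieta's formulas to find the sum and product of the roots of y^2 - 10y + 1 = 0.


For ay^2+by+c=0: sum = -b/a, product = c/a.
a=1, b=-10, c=1
Sum = -(-10)/1 = 10
Product = (1)/1 = 1


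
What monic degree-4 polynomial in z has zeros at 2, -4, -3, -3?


p(z) = (z - 2)(z + 4)(z + 3)(z + 3)
Expand: z^4 + 8z^3 + 13z^2 - 30z - 72


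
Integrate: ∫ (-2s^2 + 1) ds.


Reverse power rule on each term:
  ∫ -2s^2 ds = -(2/3)s^3
  ∫ 1 ds = s
F(s) = -(2/3)s^3 + s + C


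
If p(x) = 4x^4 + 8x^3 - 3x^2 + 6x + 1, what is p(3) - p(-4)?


p(3) = 532
p(-4) = 441
p(3) - p(-4) = 532 - 441 = 91


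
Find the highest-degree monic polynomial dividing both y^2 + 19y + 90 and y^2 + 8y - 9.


Factor each:
  y^2 + 19y + 90 = (y + 9)(y + 10)
  y^2 + 8y - 9 = (y + 9)(y - 1)
Common monic factor: y + 9


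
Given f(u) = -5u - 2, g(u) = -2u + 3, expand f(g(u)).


Substitute g(u) into f:
f(g(u)) = -5*(-2u + 3) + (-2)
Expand and combine: 10u - 17


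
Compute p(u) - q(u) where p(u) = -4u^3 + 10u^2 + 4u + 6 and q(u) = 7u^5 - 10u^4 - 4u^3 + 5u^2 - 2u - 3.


Distribute the minus sign:
  (-4u^3 + 10u^2 + 4u + 6)
- (7u^5 - 10u^4 - 4u^3 + 5u^2 - 2u - 3)
Negate second polynomial: -7u^5 + 10u^4 + 4u^3 - 5u^2 + 2u + 3
Add: -7u^5 + 10u^4 + 5u^2 + 6u + 9


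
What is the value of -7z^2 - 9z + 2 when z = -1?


Using direct substitution:
  -7 * (-1)^2 = -7
  -9 * (-1)^1 = 9
  constant: 2
Sum = -7 + 9 + 2 = 4


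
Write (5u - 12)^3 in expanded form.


Expand (5u - 12)^3 by repeated multiplication:
  (5u - 12)^2 = 25u^2 - 120u + 144
= 125u^3 - 900u^2 + 2160u - 1728


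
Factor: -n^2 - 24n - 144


Roots satisfy r1 + r2 = -b/a = -24 and r1*r2 = c/a = 144.
So r1 = -12, r2 = -12.
-n^2 - 24n - 144 = -(n - r1)(n - r2) = -(n + 12)(n + 12)


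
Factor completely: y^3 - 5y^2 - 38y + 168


Try integer roots (divisors of 168). y=4: p(4)=0.
Divide out (y - 4): quotient is y^2 - y - 42.
Factor the quadratic: (y + 6)(y - 7)
Result: (y - 4)(y + 6)(y - 7)


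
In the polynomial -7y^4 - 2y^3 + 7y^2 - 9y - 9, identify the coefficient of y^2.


Read off the coefficient of y^2: 7


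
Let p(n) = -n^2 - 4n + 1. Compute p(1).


Using direct substitution:
  -1 * (1)^2 = -1
  -4 * (1)^1 = -4
  constant: 1
Sum = -1 - 4 + 1 = -4


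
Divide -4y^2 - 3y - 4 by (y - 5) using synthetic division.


Synthetic division with c = 5. Coefficients: -4, -3, -4
Bring down -4.
  -4 * 5 = -20; -20 - 3 = -23
  -23 * 5 = -115; -115 - 4 = -119
Quotient: -4y - 23, Remainder: -119


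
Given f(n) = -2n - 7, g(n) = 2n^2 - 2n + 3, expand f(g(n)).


Substitute g(n) into f:
f(g(n)) = -2*(2n^2 - 2n + 3) + (-7)
Expand and combine: -4n^2 + 4n - 13


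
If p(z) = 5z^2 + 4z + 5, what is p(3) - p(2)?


p(3) = 62
p(2) = 33
p(3) - p(2) = 62 - 33 = 29


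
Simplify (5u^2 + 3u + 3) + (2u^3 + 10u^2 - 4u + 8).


Align terms by degree and add:
  5u^2 + 3u + 3
+ 2u^3 + 10u^2 - 4u + 8
= 2u^3 + 15u^2 - u + 11


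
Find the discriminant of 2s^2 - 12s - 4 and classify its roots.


D = b^2 - 4ac = (-12)^2 - 4(2)(-4) = 144 + 32 = 176
Since D > 0: two distinct irrational roots


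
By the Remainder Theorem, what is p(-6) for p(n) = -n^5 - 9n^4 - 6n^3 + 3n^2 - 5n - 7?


By the Remainder Theorem, the remainder equals p(-6):
  -1*(-6)^5 = 7776
  -9*(-6)^4 = -11664
  -6*(-6)^3 = 1296
  3*(-6)^2 = 108
  -5*(-6)^1 = 30
  constant: -7
Sum: 7776 - 11664 + 1296 + 108 + 30 - 7 = -2461


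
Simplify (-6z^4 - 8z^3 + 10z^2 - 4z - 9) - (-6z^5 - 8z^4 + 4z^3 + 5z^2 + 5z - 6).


Distribute the minus sign:
  (-6z^4 - 8z^3 + 10z^2 - 4z - 9)
- (-6z^5 - 8z^4 + 4z^3 + 5z^2 + 5z - 6)
Negate second polynomial: 6z^5 + 8z^4 - 4z^3 - 5z^2 - 5z + 6
Add: 6z^5 + 2z^4 - 12z^3 + 5z^2 - 9z - 3


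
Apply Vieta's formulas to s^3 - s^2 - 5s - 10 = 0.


Monic cubic s^3+bs^2+cs+d=0: sum=-b, pairwise sum=c, product=-d.
b=-1, c=-5, d=-10
r1+r2+r3 = 1
r1r2+r1r3+r2r3 = -5
r1r2r3 = 10


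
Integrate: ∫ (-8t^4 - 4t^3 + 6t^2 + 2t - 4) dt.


Reverse power rule on each term:
  ∫ -8t^4 dt = -(8/5)t^5
  ∫ -4t^3 dt = -t^4
  ∫ 6t^2 dt = 2t^3
  ∫ 2t dt = t^2
  ∫ -4 dt = -4t
F(t) = -(8/5)t^5 - t^4 + 2t^3 + t^2 - 4t + C


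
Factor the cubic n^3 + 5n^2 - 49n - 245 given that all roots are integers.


Try integer roots (divisors of -245). n=7: p(7)=0.
Divide out (n - 7): quotient is n^2 + 12n + 35.
Factor the quadratic: (n + 7)(n + 5)
Result: (n - 7)(n + 7)(n + 5)


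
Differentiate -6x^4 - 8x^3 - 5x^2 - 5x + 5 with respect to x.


Apply the power rule term by term:
  d/dx(-6x^4) = -24x^3
  d/dx(-8x^3) = -24x^2
  d/dx(-5x^2) = -10x
  d/dx(-5x) = -5
  d/dx(5) = 0
p'(x) = -24x^3 - 24x^2 - 10x - 5


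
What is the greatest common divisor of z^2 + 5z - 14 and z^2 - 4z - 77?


Factor each:
  z^2 + 5z - 14 = (z + 7)(z - 2)
  z^2 - 4z - 77 = (z + 7)(z - 11)
Common monic factor: z + 7


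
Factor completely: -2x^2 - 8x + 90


Roots satisfy r1 + r2 = -b/a = -4 and r1*r2 = c/a = -45.
So r1 = -9, r2 = 5.
-2x^2 - 8x + 90 = -2(x - r1)(x - r2) = -2(x + 9)(x - 5)


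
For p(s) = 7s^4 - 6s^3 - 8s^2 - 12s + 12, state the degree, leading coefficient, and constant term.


Highest power of s is 4, with coefficient 7. Constant term is 12.
Degree = 4, leading coefficient = 7, constant term = 12


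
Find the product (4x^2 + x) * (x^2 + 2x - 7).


Distribute each term of the first polynomial:
  (4x^2)(x^2 + 2x - 7) = 4x^4 + 8x^3 - 28x^2
  (x)(x^2 + 2x - 7) = x^3 + 2x^2 - 7x
Sum: 4x^4 + 9x^3 - 26x^2 - 7x


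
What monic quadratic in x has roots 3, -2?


p(x) = (x - 3)(x + 2)
Expand: x^2 - x - 6


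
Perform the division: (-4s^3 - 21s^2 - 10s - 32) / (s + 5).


(-4s^3 - 21s^2 - 10s - 32) / (s + 5)
Step 1: -4s^2 * (s + 5) = -4s^3 - 20s^2; subtract.
Step 2: -s * (s + 5) = -s^2 - 5s; subtract.
Step 3: -5 * (s + 5) = -5s - 25; subtract.
Quotient: -4s^2 - s - 5, Remainder: -7


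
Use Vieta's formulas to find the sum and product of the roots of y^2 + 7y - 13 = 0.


For ay^2+by+c=0: sum = -b/a, product = c/a.
a=1, b=7, c=-13
Sum = -(7)/1 = -7
Product = (-13)/1 = -13


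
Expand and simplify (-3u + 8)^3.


Expand (-3u + 8)^3 by repeated multiplication:
  (-3u + 8)^2 = 9u^2 - 48u + 64
= -27u^3 + 216u^2 - 576u + 512


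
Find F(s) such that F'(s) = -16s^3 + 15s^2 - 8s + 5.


Reverse power rule on each term:
  ∫ -16s^3 ds = -4s^4
  ∫ 15s^2 ds = 5s^3
  ∫ -8s ds = -4s^2
  ∫ 5 ds = 5s
F(s) = -4s^4 + 5s^3 - 4s^2 + 5s + C


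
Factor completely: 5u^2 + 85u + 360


Roots satisfy r1 + r2 = -b/a = -17 and r1*r2 = c/a = 72.
So r1 = -9, r2 = -8.
5u^2 + 85u + 360 = 5(u - r1)(u - r2) = 5(u + 9)(u + 8)


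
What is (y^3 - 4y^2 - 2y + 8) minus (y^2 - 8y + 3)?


Distribute the minus sign:
  (y^3 - 4y^2 - 2y + 8)
- (y^2 - 8y + 3)
Negate second polynomial: -y^2 + 8y - 3
Add: y^3 - 5y^2 + 6y + 5


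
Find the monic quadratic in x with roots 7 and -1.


p(x) = (x - 7)(x + 1)
Expand: x^2 - 6x - 7


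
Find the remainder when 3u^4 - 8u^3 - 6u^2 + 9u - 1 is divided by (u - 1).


By the Remainder Theorem, the remainder equals p(1):
  3*(1)^4 = 3
  -8*(1)^3 = -8
  -6*(1)^2 = -6
  9*(1)^1 = 9
  constant: -1
Sum: 3 - 8 - 6 + 9 - 1 = -3


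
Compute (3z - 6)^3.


Expand (3z - 6)^3 by repeated multiplication:
  (3z - 6)^2 = 9z^2 - 36z + 36
= 27z^3 - 162z^2 + 324z - 216


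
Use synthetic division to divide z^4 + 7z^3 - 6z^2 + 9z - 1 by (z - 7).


Synthetic division with c = 7. Coefficients: 1, 7, -6, 9, -1
Bring down 1.
  1 * 7 = 7; 7 + 7 = 14
  14 * 7 = 98; 98 - 6 = 92
  92 * 7 = 644; 644 + 9 = 653
  653 * 7 = 4571; 4571 - 1 = 4570
Quotient: z^3 + 14z^2 + 92z + 653, Remainder: 4570


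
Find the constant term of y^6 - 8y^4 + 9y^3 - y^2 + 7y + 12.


Read off the constant term: 12


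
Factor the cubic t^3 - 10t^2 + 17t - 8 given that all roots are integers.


Try integer roots (divisors of -8). t=1: p(1)=0.
Divide out (t - 1): quotient is t^2 - 9t + 8.
Factor the quadratic: (t - 1)(t - 8)
Result: (t - 1)(t - 1)(t - 8)


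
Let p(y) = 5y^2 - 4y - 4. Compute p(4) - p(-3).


p(4) = 60
p(-3) = 53
p(4) - p(-3) = 60 - 53 = 7


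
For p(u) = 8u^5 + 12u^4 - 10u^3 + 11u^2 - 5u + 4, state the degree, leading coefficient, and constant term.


Highest power of u is 5, with coefficient 8. Constant term is 4.
Degree = 5, leading coefficient = 8, constant term = 4


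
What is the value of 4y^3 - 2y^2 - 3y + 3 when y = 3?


Using direct substitution:
  4 * (3)^3 = 108
  -2 * (3)^2 = -18
  -3 * (3)^1 = -9
  constant: 3
Sum = 108 - 18 - 9 + 3 = 84


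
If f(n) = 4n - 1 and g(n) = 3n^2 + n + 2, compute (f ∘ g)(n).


Substitute g(n) into f:
f(g(n)) = 4*(3n^2 + n + 2) + (-1)
Expand and combine: 12n^2 + 4n + 7


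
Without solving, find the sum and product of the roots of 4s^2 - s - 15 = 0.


For as^2+bs+c=0: sum = -b/a, product = c/a.
a=4, b=-1, c=-15
Sum = -(-1)/4 = 1/4
Product = (-15)/4 = -15/4


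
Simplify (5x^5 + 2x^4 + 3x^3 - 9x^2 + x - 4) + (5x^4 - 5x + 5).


Align terms by degree and add:
  5x^5 + 2x^4 + 3x^3 - 9x^2 + x - 4
+ 5x^4 - 5x + 5
= 5x^5 + 7x^4 + 3x^3 - 9x^2 - 4x + 1


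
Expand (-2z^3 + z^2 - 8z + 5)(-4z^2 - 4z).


Distribute each term of the first polynomial:
  (-2z^3)(-4z^2 - 4z) = 8z^5 + 8z^4
  (z^2)(-4z^2 - 4z) = -4z^4 - 4z^3
  (-8z)(-4z^2 - 4z) = 32z^3 + 32z^2
  (5)(-4z^2 - 4z) = -20z^2 - 20z
Sum: 8z^5 + 4z^4 + 28z^3 + 12z^2 - 20z


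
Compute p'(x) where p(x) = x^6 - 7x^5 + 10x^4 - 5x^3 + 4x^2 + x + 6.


Apply the power rule term by term:
  d/dx(x^6) = 6x^5
  d/dx(-7x^5) = -35x^4
  d/dx(10x^4) = 40x^3
  d/dx(-5x^3) = -15x^2
  d/dx(4x^2) = 8x
  d/dx(x) = 1
  d/dx(6) = 0
p'(x) = 6x^5 - 35x^4 + 40x^3 - 15x^2 + 8x + 1


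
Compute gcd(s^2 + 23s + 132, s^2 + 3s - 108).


Factor each:
  s^2 + 23s + 132 = (s + 12)(s + 11)
  s^2 + 3s - 108 = (s + 12)(s - 9)
Common monic factor: s + 12


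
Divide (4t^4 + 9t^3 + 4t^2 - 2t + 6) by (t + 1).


(4t^4 + 9t^3 + 4t^2 - 2t + 6) / (t + 1)
Step 1: 4t^3 * (t + 1) = 4t^4 + 4t^3; subtract.
Step 2: 5t^2 * (t + 1) = 5t^3 + 5t^2; subtract.
Step 3: -t * (t + 1) = -t^2 - t; subtract.
Step 4: -1 * (t + 1) = -t - 1; subtract.
Quotient: 4t^3 + 5t^2 - t - 1, Remainder: 7


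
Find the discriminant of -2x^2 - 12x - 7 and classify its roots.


D = b^2 - 4ac = (-12)^2 - 4(-2)(-7) = 144 - 56 = 88
Since D > 0: two distinct irrational roots


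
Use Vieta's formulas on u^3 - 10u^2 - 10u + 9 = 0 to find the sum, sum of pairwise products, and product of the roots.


Monic cubic u^3+bu^2+cu+d=0: sum=-b, pairwise sum=c, product=-d.
b=-10, c=-10, d=9
r1+r2+r3 = 10
r1r2+r1r3+r2r3 = -10
r1r2r3 = -9


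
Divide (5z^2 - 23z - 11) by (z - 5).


(5z^2 - 23z - 11) / (z - 5)
Step 1: 5z * (z - 5) = 5z^2 - 25z; subtract.
Step 2: 2 * (z - 5) = 2z - 10; subtract.
Quotient: 5z + 2, Remainder: -1


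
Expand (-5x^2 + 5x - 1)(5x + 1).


Distribute each term of the first polynomial:
  (-5x^2)(5x + 1) = -25x^3 - 5x^2
  (5x)(5x + 1) = 25x^2 + 5x
  (-1)(5x + 1) = -5x - 1
Sum: -25x^3 + 20x^2 - 1


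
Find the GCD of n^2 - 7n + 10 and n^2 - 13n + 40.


Factor each:
  n^2 - 7n + 10 = (n - 5)(n - 2)
  n^2 - 13n + 40 = (n - 5)(n - 8)
Common monic factor: n - 5


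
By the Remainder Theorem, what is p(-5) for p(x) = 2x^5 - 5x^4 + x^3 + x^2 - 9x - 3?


By the Remainder Theorem, the remainder equals p(-5):
  2*(-5)^5 = -6250
  -5*(-5)^4 = -3125
  1*(-5)^3 = -125
  1*(-5)^2 = 25
  -9*(-5)^1 = 45
  constant: -3
Sum: -6250 - 3125 - 125 + 25 + 45 - 3 = -9433


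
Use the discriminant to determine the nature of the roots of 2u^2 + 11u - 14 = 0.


D = b^2 - 4ac = (11)^2 - 4(2)(-14) = 121 + 112 = 233
Since D > 0: two distinct irrational roots


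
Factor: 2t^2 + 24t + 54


Roots satisfy r1 + r2 = -b/a = -12 and r1*r2 = c/a = 27.
So r1 = -3, r2 = -9.
2t^2 + 24t + 54 = 2(t - r1)(t - r2) = 2(t + 3)(t + 9)


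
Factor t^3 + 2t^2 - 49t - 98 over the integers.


Try integer roots (divisors of -98). t=7: p(7)=0.
Divide out (t - 7): quotient is t^2 + 9t + 14.
Factor the quadratic: (t + 2)(t + 7)
Result: (t - 7)(t + 2)(t + 7)


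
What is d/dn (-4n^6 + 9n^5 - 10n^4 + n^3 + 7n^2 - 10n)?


Apply the power rule term by term:
  d/dn(-4n^6) = -24n^5
  d/dn(9n^5) = 45n^4
  d/dn(-10n^4) = -40n^3
  d/dn(n^3) = 3n^2
  d/dn(7n^2) = 14n
  d/dn(-10n) = -10
p'(n) = -24n^5 + 45n^4 - 40n^3 + 3n^2 + 14n - 10


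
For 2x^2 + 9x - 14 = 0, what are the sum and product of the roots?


For ax^2+bx+c=0: sum = -b/a, product = c/a.
a=2, b=9, c=-14
Sum = -(9)/2 = -9/2
Product = (-14)/2 = -7


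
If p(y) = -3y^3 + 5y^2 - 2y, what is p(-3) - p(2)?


p(-3) = 132
p(2) = -8
p(-3) - p(2) = 132 + 8 = 140


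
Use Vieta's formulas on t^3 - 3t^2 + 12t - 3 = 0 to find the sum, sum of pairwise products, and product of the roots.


Monic cubic t^3+bt^2+ct+d=0: sum=-b, pairwise sum=c, product=-d.
b=-3, c=12, d=-3
r1+r2+r3 = 3
r1r2+r1r3+r2r3 = 12
r1r2r3 = 3


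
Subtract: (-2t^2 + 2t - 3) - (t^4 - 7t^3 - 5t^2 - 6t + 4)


Distribute the minus sign:
  (-2t^2 + 2t - 3)
- (t^4 - 7t^3 - 5t^2 - 6t + 4)
Negate second polynomial: -t^4 + 7t^3 + 5t^2 + 6t - 4
Add: -t^4 + 7t^3 + 3t^2 + 8t - 7


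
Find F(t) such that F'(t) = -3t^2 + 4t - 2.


Reverse power rule on each term:
  ∫ -3t^2 dt = -t^3
  ∫ 4t dt = 2t^2
  ∫ -2 dt = -2t
F(t) = -t^3 + 2t^2 - 2t + C


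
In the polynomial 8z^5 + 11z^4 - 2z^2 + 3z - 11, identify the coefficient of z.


Read off the coefficient of z: 3


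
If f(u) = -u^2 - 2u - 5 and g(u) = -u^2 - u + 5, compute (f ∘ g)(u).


Substitute g(u) into f:
f(g(u)) = -1*(-u^2 - u + 5)^2 + (-2)*(-u^2 - u + 5) + (-5)
(-u^2 - u + 5)^2 = u^4 + 2u^3 - 9u^2 - 10u + 25
Expand and combine: -u^4 - 2u^3 + 11u^2 + 12u - 40


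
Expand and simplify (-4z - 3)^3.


Expand (-4z - 3)^3 by repeated multiplication:
  (-4z - 3)^2 = 16z^2 + 24z + 9
= -64z^3 - 144z^2 - 108z - 27


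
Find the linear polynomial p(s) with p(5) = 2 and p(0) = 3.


p(s) = ms + b. Using p(5)=2, p(0)=3:
m = (2 - 3)/(5) = -1/5 = -1/5
b = 2 - m*(5) = 2 + 1 = 3
p(s) = -(1/5)s + 3


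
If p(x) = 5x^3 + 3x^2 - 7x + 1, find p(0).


Using direct substitution:
  5 * (0)^3 = 0
  3 * (0)^2 = 0
  -7 * (0)^1 = 0
  constant: 1
Sum = 0 + 0 + 0 + 1 = 1


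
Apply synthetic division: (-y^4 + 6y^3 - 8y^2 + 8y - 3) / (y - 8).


Synthetic division with c = 8. Coefficients: -1, 6, -8, 8, -3
Bring down -1.
  -1 * 8 = -8; -8 + 6 = -2
  -2 * 8 = -16; -16 - 8 = -24
  -24 * 8 = -192; -192 + 8 = -184
  -184 * 8 = -1472; -1472 - 3 = -1475
Quotient: -y^3 - 2y^2 - 24y - 184, Remainder: -1475


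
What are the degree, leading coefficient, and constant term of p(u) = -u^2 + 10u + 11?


Highest power of u is 2, with coefficient -1. Constant term is 11.
Degree = 2, leading coefficient = -1, constant term = 11


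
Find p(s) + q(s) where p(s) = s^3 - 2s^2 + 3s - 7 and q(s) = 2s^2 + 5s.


Align terms by degree and add:
  s^3 - 2s^2 + 3s - 7
+ 2s^2 + 5s
= s^3 + 8s - 7


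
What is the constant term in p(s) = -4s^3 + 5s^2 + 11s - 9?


Read off the constant term: -9


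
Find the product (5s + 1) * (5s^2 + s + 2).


Distribute each term of the first polynomial:
  (5s)(5s^2 + s + 2) = 25s^3 + 5s^2 + 10s
  (1)(5s^2 + s + 2) = 5s^2 + s + 2
Sum: 25s^3 + 10s^2 + 11s + 2


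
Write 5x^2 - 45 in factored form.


Roots satisfy r1 + r2 = -b/a = 0 and r1*r2 = c/a = -9.
So r1 = -3, r2 = 3.
5x^2 - 45 = 5(x - r1)(x - r2) = 5(x + 3)(x - 3)


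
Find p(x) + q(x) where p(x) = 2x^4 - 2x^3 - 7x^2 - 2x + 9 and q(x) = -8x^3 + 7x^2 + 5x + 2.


Align terms by degree and add:
  2x^4 - 2x^3 - 7x^2 - 2x + 9
  -8x^3 + 7x^2 + 5x + 2
= 2x^4 - 10x^3 + 3x + 11


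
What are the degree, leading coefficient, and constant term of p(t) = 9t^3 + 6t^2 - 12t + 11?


Highest power of t is 3, with coefficient 9. Constant term is 11.
Degree = 3, leading coefficient = 9, constant term = 11


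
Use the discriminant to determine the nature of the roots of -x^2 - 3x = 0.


D = b^2 - 4ac = (-3)^2 - 4(-1)(0) = 9 = 9
Since D > 0: two distinct rational roots


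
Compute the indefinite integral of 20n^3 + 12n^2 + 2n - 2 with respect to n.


Reverse power rule on each term:
  ∫ 20n^3 dn = 5n^4
  ∫ 12n^2 dn = 4n^3
  ∫ 2n dn = n^2
  ∫ -2 dn = -2n
F(n) = 5n^4 + 4n^3 + n^2 - 2n + C


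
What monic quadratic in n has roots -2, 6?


p(n) = (n + 2)(n - 6)
Expand: n^2 - 4n - 12


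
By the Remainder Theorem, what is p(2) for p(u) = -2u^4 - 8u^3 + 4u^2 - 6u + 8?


By the Remainder Theorem, the remainder equals p(2):
  -2*(2)^4 = -32
  -8*(2)^3 = -64
  4*(2)^2 = 16
  -6*(2)^1 = -12
  constant: 8
Sum: -32 - 64 + 16 - 12 + 8 = -84


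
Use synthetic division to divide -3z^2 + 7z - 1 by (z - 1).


Synthetic division with c = 1. Coefficients: -3, 7, -1
Bring down -3.
  -3 * 1 = -3; -3 + 7 = 4
  4 * 1 = 4; 4 - 1 = 3
Quotient: -3z + 4, Remainder: 3


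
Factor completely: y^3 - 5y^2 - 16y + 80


Try integer roots (divisors of 80). y=-4: p(-4)=0.
Divide out (y + 4): quotient is y^2 - 9y + 20.
Factor the quadratic: (y - 5)(y - 4)
Result: (y + 4)(y - 5)(y - 4)


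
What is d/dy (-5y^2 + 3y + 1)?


Apply the power rule term by term:
  d/dy(-5y^2) = -10y
  d/dy(3y) = 3
  d/dy(1) = 0
p'(y) = -10y + 3


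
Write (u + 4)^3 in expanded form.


Expand (u + 4)^3 by repeated multiplication:
  (u + 4)^2 = u^2 + 8u + 16
= u^3 + 12u^2 + 48u + 64


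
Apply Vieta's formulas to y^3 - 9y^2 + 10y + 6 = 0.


Monic cubic y^3+by^2+cy+d=0: sum=-b, pairwise sum=c, product=-d.
b=-9, c=10, d=6
r1+r2+r3 = 9
r1r2+r1r3+r2r3 = 10
r1r2r3 = -6


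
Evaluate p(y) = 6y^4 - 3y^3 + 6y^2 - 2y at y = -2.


Using direct substitution:
  6 * (-2)^4 = 96
  -3 * (-2)^3 = 24
  6 * (-2)^2 = 24
  -2 * (-2)^1 = 4
  constant: 0
Sum = 96 + 24 + 24 + 4 + 0 = 148


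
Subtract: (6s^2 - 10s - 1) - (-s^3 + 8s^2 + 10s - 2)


Distribute the minus sign:
  (6s^2 - 10s - 1)
- (-s^3 + 8s^2 + 10s - 2)
Negate second polynomial: s^3 - 8s^2 - 10s + 2
Add: s^3 - 2s^2 - 20s + 1


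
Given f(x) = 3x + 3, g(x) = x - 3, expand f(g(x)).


Substitute g(x) into f:
f(g(x)) = 3*(x - 3) + 3
Expand and combine: 3x - 6
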